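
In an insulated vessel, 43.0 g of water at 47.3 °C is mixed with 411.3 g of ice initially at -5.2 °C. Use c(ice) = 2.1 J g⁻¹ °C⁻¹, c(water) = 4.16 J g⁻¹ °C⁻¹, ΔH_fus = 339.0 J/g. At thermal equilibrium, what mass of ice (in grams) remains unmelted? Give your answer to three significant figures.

Heat to warm all ice to 0 °C: 411.3×2.1×5.2 = 4491.4 J
Heat released by water cooling to 0 °C: 43.0×4.16×47.3 = 8461.0 J
8461.0 J < 4491.4 + 411.3×339.0 = 143922.1 J, so not all ice melts; final T = 0 °C.
Heat left for melting: 8461.0 − 4491.4 = 3969.6 J
Mass melted = 3969.6 / 339.0 = 11.71 g
Ice remaining = 411.3 − 11.71 = 399.59 g

m_ice remaining = 400 g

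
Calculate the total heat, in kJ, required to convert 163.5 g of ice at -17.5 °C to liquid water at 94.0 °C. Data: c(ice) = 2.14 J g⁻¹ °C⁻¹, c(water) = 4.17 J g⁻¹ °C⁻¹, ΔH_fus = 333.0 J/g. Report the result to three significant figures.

q = 125 kJ

q1 (heat ice -17.5→0.0 °C): 163.5 × 2.14 × 17.5 = 6123 J
q2 (melt at 0 °C): 163.5 × 333.0 = 54446 J
q3 (heat water 0.0→94.0 °C): 163.5 × 4.17 × 94.0 = 64089 J
Total: 6123 + 54446 + 64089 = 124658 J = 125 kJ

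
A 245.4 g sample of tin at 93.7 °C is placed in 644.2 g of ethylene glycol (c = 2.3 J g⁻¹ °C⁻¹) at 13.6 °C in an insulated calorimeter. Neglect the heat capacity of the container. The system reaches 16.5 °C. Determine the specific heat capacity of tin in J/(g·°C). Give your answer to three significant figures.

q_gained = (644.2 × 2.3) × (16.5 − 13.6) = 4297 J
q_lost = 245.4 × c × (93.7 − 16.5) = 18944.88 c
Set equal: c = 4297 / 18944.88 = 0.227 J/(g·°C)

c = 0.227 J/(g·°C)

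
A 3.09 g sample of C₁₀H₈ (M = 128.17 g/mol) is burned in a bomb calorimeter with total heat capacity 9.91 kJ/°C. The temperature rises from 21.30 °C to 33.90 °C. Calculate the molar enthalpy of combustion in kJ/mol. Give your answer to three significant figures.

ΔH = -5180 kJ/mol

ΔT = 33.90 − 21.30 = 12.60 °C
q_cal = C_cal × ΔT = 9.91 × 12.60 = 124.866 kJ
n = 3.09 / 128.17 = 0.02411 mol
q_rxn = −q_cal = -124.866 kJ
ΔH = -124.866 / 0.02411 = -5179 kJ/mol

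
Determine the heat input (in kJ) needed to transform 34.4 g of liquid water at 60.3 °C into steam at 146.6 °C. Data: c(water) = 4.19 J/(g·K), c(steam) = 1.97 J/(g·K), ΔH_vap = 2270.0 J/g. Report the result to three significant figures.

q1 (heat water 60.3→100.0 °C): 34.4 × 4.19 × 39.7 = 5722 J
q2 (vaporize at 100 °C): 34.4 × 2270.0 = 78088 J
q3 (heat steam 100.0→146.6 °C): 34.4 × 1.97 × 46.6 = 3158 J
Total: 5722 + 78088 + 3158 = 86968 J = 87.0 kJ

q = 87.0 kJ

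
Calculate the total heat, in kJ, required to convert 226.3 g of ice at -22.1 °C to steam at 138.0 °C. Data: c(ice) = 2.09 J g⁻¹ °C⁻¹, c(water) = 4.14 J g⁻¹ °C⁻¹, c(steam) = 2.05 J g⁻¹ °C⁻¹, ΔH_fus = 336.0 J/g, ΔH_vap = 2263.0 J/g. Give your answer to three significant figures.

q = 710 kJ

q1 (heat ice -22.1→0.0 °C): 226.3 × 2.09 × 22.1 = 10453 J
q2 (melt at 0 °C): 226.3 × 336.0 = 76037 J
q3 (heat water 0.0→100.0 °C): 226.3 × 4.14 × 100.0 = 93688 J
q4 (vaporize at 100 °C): 226.3 × 2263.0 = 512117 J
q5 (heat steam 100.0→138.0 °C): 226.3 × 2.05 × 38.0 = 17629 J
Total: 10453 + 76037 + 93688 + 512117 + 17629 = 709924 J = 710 kJ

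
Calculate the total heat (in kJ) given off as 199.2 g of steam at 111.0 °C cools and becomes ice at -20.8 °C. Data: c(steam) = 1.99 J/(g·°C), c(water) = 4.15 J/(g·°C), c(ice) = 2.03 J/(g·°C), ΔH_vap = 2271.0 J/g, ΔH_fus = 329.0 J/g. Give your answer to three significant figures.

q = 613 kJ

q1 (cool steam 111.0→100 °C): 199.2 × 1.99 × 11.0 = 4360 J
q2 (condense at 100 °C): 199.2 × 2271.0 = 452383 J
q3 (cool water 100→0 °C): 199.2 × 4.15 × 100.0 = 82668 J
q4 (freeze at 0 °C): 199.2 × 329.0 = 65537 J
q5 (cool ice 0→-20.8 °C): 199.2 × 2.03 × 20.8 = 8411 J
Total: 4360 + 452383 + 82668 + 65537 + 8411 = 613359 J = 613 kJ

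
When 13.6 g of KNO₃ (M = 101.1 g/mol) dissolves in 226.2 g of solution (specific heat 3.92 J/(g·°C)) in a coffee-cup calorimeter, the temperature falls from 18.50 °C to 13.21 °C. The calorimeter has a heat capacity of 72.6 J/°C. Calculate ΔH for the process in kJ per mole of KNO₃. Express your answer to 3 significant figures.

ΔH = 37.7 kJ/mol

|ΔT| = |13.21 − 18.50| = 5.29 °C
|q_surr| = (226.2 × 3.92 + 72.6) × 5.29 = 959.304 × 5.29 = 5075 J
n(KNO₃) = 13.6 / 101.1 = 0.1345 mol
Temperature fell, so q_rxn = +|q_surr| = 5.075 kJ
ΔH = q_rxn / n = 37.73 kJ/mol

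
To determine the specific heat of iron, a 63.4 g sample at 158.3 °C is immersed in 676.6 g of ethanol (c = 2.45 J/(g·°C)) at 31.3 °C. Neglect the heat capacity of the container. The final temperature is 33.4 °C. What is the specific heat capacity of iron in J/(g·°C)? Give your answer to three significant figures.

c = 0.440 J/(g·°C)

q_gained = (676.6 × 2.45) × (33.4 − 31.3) = 3481 J
q_lost = 63.4 × c × (158.3 − 33.4) = 7918.66 c
Set equal: c = 3481 / 7918.66 = 0.440 J/(g·°C)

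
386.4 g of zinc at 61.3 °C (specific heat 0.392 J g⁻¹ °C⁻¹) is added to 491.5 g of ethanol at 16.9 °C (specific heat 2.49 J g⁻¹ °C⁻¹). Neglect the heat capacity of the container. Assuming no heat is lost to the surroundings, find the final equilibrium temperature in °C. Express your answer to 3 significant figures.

T_f = 21.8 °C

Heat lost by zinc = heat gained by ethanol.
(386.4)(0.392)(61.3 − T) = (491.5)(2.49)(T − 16.9)
151.4688 (61.3 − T) = 1223.835 (T − 16.9)
9285.0 − 151.4688 T = 1223.835 T − 20683
29968.0 = 1375.3038 T
T = 21.79 °C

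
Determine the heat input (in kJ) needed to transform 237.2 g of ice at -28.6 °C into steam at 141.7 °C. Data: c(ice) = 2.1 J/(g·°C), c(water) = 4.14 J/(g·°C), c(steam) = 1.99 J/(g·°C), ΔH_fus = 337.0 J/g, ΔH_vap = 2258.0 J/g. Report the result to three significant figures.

q = 748 kJ

q1 (heat ice -28.6→0.0 °C): 237.2 × 2.1 × 28.6 = 14246 J
q2 (melt at 0 °C): 237.2 × 337.0 = 79936 J
q3 (heat water 0.0→100.0 °C): 237.2 × 4.14 × 100.0 = 98201 J
q4 (vaporize at 100 °C): 237.2 × 2258.0 = 535598 J
q5 (heat steam 100.0→141.7 °C): 237.2 × 1.99 × 41.7 = 19684 J
Total: 14246 + 79936 + 98201 + 535598 + 19684 = 747665 J = 748 kJ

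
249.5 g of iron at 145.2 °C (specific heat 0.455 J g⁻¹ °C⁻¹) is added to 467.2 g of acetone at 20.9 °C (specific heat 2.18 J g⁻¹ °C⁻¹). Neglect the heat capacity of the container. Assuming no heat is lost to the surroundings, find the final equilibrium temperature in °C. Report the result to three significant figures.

T_f = 33.4 °C

Heat lost by iron = heat gained by acetone.
(249.5)(0.455)(145.2 − T) = (467.2)(2.18)(T − 20.9)
113.5225 (145.2 − T) = 1018.496 (T − 20.9)
16483 − 113.5225 T = 1018.496 T − 21287
37770 = 1132.0185 T
T = 33.37 °C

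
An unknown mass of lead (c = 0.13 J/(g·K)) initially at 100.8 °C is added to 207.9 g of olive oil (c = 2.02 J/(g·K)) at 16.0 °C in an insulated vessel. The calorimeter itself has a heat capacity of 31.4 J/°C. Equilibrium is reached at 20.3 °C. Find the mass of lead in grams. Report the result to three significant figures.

m = 185 g

q_gained = (207.9 × 2.02 + 31.4) × (20.3 − 16.0) = 1941 J
q_lost = m × 0.13 × (100.8 − 20.3) = 10.465 m
m = 1941 / 10.465 = 185 g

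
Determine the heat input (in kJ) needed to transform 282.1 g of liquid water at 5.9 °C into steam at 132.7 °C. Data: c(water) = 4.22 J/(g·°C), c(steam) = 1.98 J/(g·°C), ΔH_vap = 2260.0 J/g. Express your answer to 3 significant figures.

q1 (heat water 5.9→100.0 °C): 282.1 × 4.22 × 94.1 = 112022 J
q2 (vaporize at 100 °C): 282.1 × 2260.0 = 637546 J
q3 (heat steam 100.0→132.7 °C): 282.1 × 1.98 × 32.7 = 18265 J
Total: 112022 + 637546 + 18265 = 767833 J = 768 kJ

q = 768 kJ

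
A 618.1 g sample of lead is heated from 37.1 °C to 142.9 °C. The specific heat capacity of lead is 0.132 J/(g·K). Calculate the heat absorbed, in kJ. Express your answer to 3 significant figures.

q = m c ΔT = 618.1 × 0.132 × (142.9 − 37.1)
q = 618.1 × 0.132 × 105.8 = 8632 J = 8.63 kJ

q = 8.63 kJ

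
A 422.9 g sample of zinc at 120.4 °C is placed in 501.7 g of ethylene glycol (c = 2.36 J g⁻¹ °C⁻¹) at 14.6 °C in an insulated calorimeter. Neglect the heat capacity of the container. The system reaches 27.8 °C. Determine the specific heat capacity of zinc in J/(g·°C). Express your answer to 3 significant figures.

q_gained = (501.7 × 2.36) × (27.8 − 14.6) = 15630 J
q_lost = 422.9 × c × (120.4 − 27.8) = 39160.54 c
Set equal: c = 15630 / 39160.54 = 0.399 J/(g·°C)

c = 0.399 J/(g·°C)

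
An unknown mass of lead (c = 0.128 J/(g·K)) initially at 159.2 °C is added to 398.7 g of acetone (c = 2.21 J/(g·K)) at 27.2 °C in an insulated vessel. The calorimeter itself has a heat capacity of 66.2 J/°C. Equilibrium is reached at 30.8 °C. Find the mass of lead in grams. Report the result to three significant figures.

m = 208 g

q_gained = (398.7 × 2.21 + 66.2) × (30.8 − 27.2) = 3410.4 J
q_lost = m × 0.128 × (159.2 − 30.8) = 16.4352 m
m = 3410.4 / 16.4352 = 208 g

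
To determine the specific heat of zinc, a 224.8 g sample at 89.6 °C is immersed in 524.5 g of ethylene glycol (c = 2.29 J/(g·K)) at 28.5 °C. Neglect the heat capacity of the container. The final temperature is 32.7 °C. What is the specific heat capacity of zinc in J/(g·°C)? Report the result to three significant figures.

q_gained = (524.5 × 2.29) × (32.7 − 28.5) = 5045 J
q_lost = 224.8 × c × (89.6 − 32.7) = 12791.12 c
Set equal: c = 5045 / 12791.12 = 0.394 J/(g·°C)

c = 0.394 J/(g·°C)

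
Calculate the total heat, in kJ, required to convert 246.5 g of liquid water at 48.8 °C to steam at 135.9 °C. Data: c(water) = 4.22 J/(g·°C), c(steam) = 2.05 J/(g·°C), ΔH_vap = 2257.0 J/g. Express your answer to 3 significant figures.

q = 628 kJ

q1 (heat water 48.8→100.0 °C): 246.5 × 4.22 × 51.2 = 53260 J
q2 (vaporize at 100 °C): 246.5 × 2257.0 = 556351 J
q3 (heat steam 100.0→135.9 °C): 246.5 × 2.05 × 35.9 = 18141 J
Total: 53260 + 556351 + 18141 = 627752 J = 628 kJ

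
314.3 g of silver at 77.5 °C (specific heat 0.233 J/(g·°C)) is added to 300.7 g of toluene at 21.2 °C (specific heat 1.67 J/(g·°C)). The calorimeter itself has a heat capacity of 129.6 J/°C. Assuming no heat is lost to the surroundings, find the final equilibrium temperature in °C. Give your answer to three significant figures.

Heat lost by silver = heat gained by toluene + calorimeter.
(314.3)(0.233)(77.5 − T) = [(300.7)(1.67) + 129.6](T − 21.2)
73.2319 (77.5 − T) = 631.769 (T − 21.2)
5675.5 − 73.2319 T = 631.769 T − 13394
19069.5 = 705.0009 T
T = 27.049 °C

T_f = 27.0 °C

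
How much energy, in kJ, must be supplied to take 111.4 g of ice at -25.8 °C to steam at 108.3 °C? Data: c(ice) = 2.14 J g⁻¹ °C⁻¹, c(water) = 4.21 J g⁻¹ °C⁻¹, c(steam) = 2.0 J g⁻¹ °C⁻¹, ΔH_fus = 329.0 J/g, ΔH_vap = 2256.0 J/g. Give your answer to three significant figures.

q = 343 kJ

q1 (heat ice -25.8→0.0 °C): 111.4 × 2.14 × 25.8 = 6151 J
q2 (melt at 0 °C): 111.4 × 329.0 = 36651 J
q3 (heat water 0.0→100.0 °C): 111.4 × 4.21 × 100.0 = 46899 J
q4 (vaporize at 100 °C): 111.4 × 2256.0 = 251318 J
q5 (heat steam 100.0→108.3 °C): 111.4 × 2.0 × 8.3 = 1849 J
Total: 6151 + 36651 + 46899 + 251318 + 1849 = 342868 J = 343 kJ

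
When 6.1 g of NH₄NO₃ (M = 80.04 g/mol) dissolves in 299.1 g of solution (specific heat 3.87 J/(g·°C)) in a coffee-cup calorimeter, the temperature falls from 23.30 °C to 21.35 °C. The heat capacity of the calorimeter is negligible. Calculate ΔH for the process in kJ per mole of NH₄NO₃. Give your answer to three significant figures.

ΔH = 29.6 kJ/mol

|ΔT| = |21.35 − 23.30| = 1.95 °C
|q_surr| = (299.1 × 3.87) × 1.95 = 1157.517 × 1.95 = 2257 J
n(NH₄NO₃) = 6.1 / 80.04 = 0.07621 mol
Temperature fell, so q_rxn = +|q_surr| = 2.257 kJ
ΔH = q_rxn / n = 29.62 kJ/mol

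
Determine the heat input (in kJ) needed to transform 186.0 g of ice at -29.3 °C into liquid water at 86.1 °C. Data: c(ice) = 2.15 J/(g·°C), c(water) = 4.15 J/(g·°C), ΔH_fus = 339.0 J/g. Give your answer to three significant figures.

q1 (heat ice -29.3→0.0 °C): 186.0 × 2.15 × 29.3 = 11717 J
q2 (melt at 0 °C): 186.0 × 339.0 = 63054 J
q3 (heat water 0.0→86.1 °C): 186.0 × 4.15 × 86.1 = 66461 J
Total: 11717 + 63054 + 66461 = 141232 J = 141 kJ

q = 141 kJ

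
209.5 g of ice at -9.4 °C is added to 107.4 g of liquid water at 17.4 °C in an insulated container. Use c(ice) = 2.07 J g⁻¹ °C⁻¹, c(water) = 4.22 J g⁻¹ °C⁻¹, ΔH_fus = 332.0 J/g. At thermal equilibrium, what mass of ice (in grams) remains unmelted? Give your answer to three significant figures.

Heat to warm all ice to 0 °C: 209.5×2.07×9.4 = 4076.5 J
Heat released by water cooling to 0 °C: 107.4×4.22×17.4 = 7886.2 J
7886.2 J < 4076.5 + 209.5×332.0 = 73630.5 J, so not all ice melts; final T = 0 °C.
Heat left for melting: 7886.2 − 4076.5 = 3809.7 J
Mass melted = 3809.7 / 332.0 = 11.48 g
Ice remaining = 209.5 − 11.48 = 198.02 g

m_ice remaining = 198 g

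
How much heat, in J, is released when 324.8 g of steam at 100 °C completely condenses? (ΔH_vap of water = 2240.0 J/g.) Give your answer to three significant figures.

q = m × ΔH_vap = 324.8 × 2240.0 = 727600 J

q = 728000 J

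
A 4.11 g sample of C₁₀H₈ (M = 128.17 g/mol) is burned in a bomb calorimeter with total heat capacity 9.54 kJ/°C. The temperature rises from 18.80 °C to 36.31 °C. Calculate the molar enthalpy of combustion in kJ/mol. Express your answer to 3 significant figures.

ΔH = -5210 kJ/mol

ΔT = 36.31 − 18.80 = 17.51 °C
q_cal = C_cal × ΔT = 9.54 × 17.51 = 167.0454 kJ
n = 4.11 / 128.17 = 0.03207 mol
q_rxn = −q_cal = -167.0454 kJ
ΔH = -167.0454 / 0.03207 = -5209 kJ/mol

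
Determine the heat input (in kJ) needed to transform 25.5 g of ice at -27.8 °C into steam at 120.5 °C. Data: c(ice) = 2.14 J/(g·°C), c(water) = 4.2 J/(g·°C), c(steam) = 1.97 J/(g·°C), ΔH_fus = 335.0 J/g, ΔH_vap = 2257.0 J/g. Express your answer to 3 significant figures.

q1 (heat ice -27.8→0.0 °C): 25.5 × 2.14 × 27.8 = 1517 J
q2 (melt at 0 °C): 25.5 × 335.0 = 8543 J
q3 (heat water 0.0→100.0 °C): 25.5 × 4.2 × 100.0 = 10710 J
q4 (vaporize at 100 °C): 25.5 × 2257.0 = 57554 J
q5 (heat steam 100.0→120.5 °C): 25.5 × 1.97 × 20.5 = 1030 J
Total: 1517 + 8543 + 10710 + 57554 + 1030 = 79354 J = 79.4 kJ

q = 79.4 kJ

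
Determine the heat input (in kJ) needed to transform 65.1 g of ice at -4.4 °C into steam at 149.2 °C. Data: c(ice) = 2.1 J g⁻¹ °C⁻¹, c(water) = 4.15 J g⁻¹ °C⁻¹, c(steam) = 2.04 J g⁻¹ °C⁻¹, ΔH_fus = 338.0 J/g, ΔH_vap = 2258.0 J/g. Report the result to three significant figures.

q1 (heat ice -4.4→0.0 °C): 65.1 × 2.1 × 4.4 = 602 J
q2 (melt at 0 °C): 65.1 × 338.0 = 22004 J
q3 (heat water 0.0→100.0 °C): 65.1 × 4.15 × 100.0 = 27017 J
q4 (vaporize at 100 °C): 65.1 × 2258.0 = 146996 J
q5 (heat steam 100.0→149.2 °C): 65.1 × 2.04 × 49.2 = 6534 J
Total: 602 + 22004 + 27017 + 146996 + 6534 = 203153 J = 203 kJ

q = 203 kJ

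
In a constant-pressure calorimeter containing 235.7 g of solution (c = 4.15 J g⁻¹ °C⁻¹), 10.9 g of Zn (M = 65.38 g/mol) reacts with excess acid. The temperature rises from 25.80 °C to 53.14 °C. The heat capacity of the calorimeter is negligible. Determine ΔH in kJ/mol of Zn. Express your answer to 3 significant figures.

ΔH = -160 kJ/mol

|ΔT| = |53.14 − 25.80| = 27.34 °C
|q_surr| = (235.7 × 4.15) × 27.34 = 978.155 × 27.34 = 26740 J
n(Zn) = 10.9 / 65.38 = 0.1667 mol
Temperature rose, so q_rxn = −|q_surr| = -26.74 kJ
ΔH = q_rxn / n = -160.4 kJ/mol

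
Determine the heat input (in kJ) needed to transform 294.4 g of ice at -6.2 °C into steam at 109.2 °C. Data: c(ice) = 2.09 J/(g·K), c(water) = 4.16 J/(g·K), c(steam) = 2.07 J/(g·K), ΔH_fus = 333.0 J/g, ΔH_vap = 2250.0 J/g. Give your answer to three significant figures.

q = 892 kJ

q1 (heat ice -6.2→0.0 °C): 294.4 × 2.09 × 6.2 = 3815 J
q2 (melt at 0 °C): 294.4 × 333.0 = 98035 J
q3 (heat water 0.0→100.0 °C): 294.4 × 4.16 × 100.0 = 122470 J
q4 (vaporize at 100 °C): 294.4 × 2250.0 = 662400 J
q5 (heat steam 100.0→109.2 °C): 294.4 × 2.07 × 9.2 = 5607 J
Total: 3815 + 98035 + 122470 + 662400 + 5607 = 892327 J = 892 kJ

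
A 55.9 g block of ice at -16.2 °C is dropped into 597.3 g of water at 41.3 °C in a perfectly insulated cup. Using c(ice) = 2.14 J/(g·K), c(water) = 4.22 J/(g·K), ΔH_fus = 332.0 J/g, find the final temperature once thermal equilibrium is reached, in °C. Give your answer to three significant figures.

T_f = 30.3 °C

Heat to bring ice to 0 °C and melt it: q₁ = 55.9×2.14×16.2 + 55.9×332.0 = 20497 J
Heat the water can supply cooling to 0 °C: 597.3×4.22×41.3 = 104101 J > q₁, so all ice melts.
Energy balance: 597.3×4.22×(41.3 − T) = 20497 + 55.9×4.22×(T − 0)
2520.606(41.3 − T) = 20497 + 235.898 T
104101 − 20497 = 2756.504 T
T = 83604 / 2756.504 = 30.33 °C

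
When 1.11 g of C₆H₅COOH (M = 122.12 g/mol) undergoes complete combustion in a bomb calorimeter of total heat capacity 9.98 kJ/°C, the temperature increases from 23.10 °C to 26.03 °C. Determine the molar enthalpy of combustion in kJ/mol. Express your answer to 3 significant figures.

ΔT = 26.03 − 23.10 = 2.93 °C
q_cal = C_cal × ΔT = 9.98 × 2.93 = 29.2414 kJ
n = 1.11 / 122.12 = 0.009089 mol
q_rxn = −q_cal = -29.2414 kJ
ΔH = -29.2414 / 0.009089 = -3217 kJ/mol

ΔH = -3220 kJ/mol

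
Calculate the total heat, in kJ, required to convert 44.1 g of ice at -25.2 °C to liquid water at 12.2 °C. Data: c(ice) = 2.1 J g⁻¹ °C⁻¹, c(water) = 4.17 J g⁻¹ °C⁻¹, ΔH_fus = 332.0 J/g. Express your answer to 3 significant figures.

q = 19.2 kJ

q1 (heat ice -25.2→0.0 °C): 44.1 × 2.1 × 25.2 = 2334 J
q2 (melt at 0 °C): 44.1 × 332.0 = 14641 J
q3 (heat water 0.0→12.2 °C): 44.1 × 4.17 × 12.2 = 2244 J
Total: 2334 + 14641 + 2244 = 19219 J = 19.2 kJ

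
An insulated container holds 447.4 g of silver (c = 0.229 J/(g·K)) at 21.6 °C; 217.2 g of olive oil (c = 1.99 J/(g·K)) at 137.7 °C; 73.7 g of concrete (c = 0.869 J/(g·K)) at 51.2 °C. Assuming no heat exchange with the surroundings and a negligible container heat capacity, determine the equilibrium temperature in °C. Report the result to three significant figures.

T_f = 109 °C

Σ mᵢcᵢ(T − Tᵢ) = 0  ⇒  T = Σ mᵢcᵢTᵢ / Σ mᵢcᵢ
Σ mᵢcᵢ = 447.4×0.229 + 217.2×1.99 + 73.7×0.869 = 598.7279
Σ mᵢcᵢTᵢ = 102.4546×21.6 + 432.228×137.7 + 64.0453×51.2 = 65010
T = 65010 / 598.7279 = 108.6 °C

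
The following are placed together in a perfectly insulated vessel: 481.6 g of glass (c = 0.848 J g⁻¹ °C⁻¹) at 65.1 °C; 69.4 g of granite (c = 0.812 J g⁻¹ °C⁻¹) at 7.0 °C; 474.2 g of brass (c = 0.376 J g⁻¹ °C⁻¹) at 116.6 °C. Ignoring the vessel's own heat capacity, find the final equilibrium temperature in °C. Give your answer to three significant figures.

Σ mᵢcᵢ(T − Tᵢ) = 0  ⇒  T = Σ mᵢcᵢTᵢ / Σ mᵢcᵢ
Σ mᵢcᵢ = 481.6×0.848 + 69.4×0.812 + 474.2×0.376 = 643.0488
Σ mᵢcᵢTᵢ = 408.3968×65.1 + 56.3528×7.0 + 178.2992×116.6 = 47771
T = 47771 / 643.0488 = 74.29 °C

T_f = 74.3 °C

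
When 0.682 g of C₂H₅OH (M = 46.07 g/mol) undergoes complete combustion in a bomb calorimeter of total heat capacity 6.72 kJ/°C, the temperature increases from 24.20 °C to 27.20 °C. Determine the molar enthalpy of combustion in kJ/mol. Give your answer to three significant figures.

ΔH = -1360 kJ/mol

ΔT = 27.20 − 24.20 = 3.00 °C
q_cal = C_cal × ΔT = 6.72 × 3.00 = 20.16 kJ
n = 0.682 / 46.07 = 0.01480 mol
q_rxn = −q_cal = -20.16 kJ
ΔH = -20.16 / 0.01480 = -1362 kJ/mol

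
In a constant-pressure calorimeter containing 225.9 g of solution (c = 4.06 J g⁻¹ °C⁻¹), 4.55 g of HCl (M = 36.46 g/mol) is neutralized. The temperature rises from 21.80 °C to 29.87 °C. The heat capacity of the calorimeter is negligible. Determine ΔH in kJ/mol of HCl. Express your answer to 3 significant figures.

ΔH = -59.3 kJ/mol

|ΔT| = |29.87 − 21.80| = 8.07 °C
|q_surr| = (225.9 × 4.06) × 8.07 = 917.154 × 8.07 = 7401 J
n(HCl) = 4.55 / 36.46 = 0.1248 mol
Temperature rose, so q_rxn = −|q_surr| = -7.401 kJ
ΔH = q_rxn / n = -59.30 kJ/mol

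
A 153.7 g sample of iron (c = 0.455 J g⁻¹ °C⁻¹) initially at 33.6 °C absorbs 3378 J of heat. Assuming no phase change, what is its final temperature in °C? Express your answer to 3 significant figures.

T_f = 81.9 °C

ΔT = q / (m c) = 3378 / (153.7 × 0.455) = 48.30 °C
T_f = 33.6 + 48.30 = 81.90 °C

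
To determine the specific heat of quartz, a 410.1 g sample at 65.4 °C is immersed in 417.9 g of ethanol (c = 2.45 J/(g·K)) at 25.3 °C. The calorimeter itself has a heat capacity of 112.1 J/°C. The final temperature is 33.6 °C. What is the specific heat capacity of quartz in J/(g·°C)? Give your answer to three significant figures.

q_gained = (417.9 × 2.45 + 112.1) × (33.6 − 25.3) = 9428 J
q_lost = 410.1 × c × (65.4 − 33.6) = 13041.18 c
Set equal: c = 9428 / 13041.18 = 0.723 J/(g·°C)

c = 0.723 J/(g·°C)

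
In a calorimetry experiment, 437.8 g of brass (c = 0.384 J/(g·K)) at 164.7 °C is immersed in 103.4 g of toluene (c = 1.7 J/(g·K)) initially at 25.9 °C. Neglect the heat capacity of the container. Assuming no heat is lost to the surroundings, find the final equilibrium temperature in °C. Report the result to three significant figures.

Heat lost by brass = heat gained by toluene.
(437.8)(0.384)(164.7 − T) = (103.4)(1.7)(T − 25.9)
168.1152 (164.7 − T) = 175.78 (T − 25.9)
27689 − 168.1152 T = 175.78 T − 4552.7
32241.7 = 343.8952 T
T = 93.75 °C

T_f = 93.8 °C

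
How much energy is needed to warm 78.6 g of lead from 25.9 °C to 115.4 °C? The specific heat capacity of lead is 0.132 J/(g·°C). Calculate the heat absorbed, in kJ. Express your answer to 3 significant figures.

q = 0.929 kJ

q = m c ΔT = 78.6 × 0.132 × (115.4 − 25.9)
q = 78.6 × 0.132 × 89.5 = 928.6 J = 0.929 kJ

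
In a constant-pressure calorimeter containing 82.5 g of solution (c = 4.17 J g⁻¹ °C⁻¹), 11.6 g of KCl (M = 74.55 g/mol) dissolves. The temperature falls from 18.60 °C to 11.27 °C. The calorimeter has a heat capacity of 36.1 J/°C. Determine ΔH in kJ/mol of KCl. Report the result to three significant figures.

ΔH = 17.9 kJ/mol

|ΔT| = |11.27 − 18.60| = 7.33 °C
|q_surr| = (82.5 × 4.17 + 36.1) × 7.33 = 380.125 × 7.33 = 2786 J
n(KCl) = 11.6 / 74.55 = 0.1556 mol
Temperature fell, so q_rxn = +|q_surr| = 2.786 kJ
ΔH = q_rxn / n = 17.90 kJ/mol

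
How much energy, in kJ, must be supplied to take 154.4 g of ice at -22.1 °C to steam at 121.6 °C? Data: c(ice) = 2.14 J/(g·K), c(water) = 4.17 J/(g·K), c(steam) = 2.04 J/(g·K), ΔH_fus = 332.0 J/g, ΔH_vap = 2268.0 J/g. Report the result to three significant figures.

q1 (heat ice -22.1→0.0 °C): 154.4 × 2.14 × 22.1 = 7302 J
q2 (melt at 0 °C): 154.4 × 332.0 = 51261 J
q3 (heat water 0.0→100.0 °C): 154.4 × 4.17 × 100.0 = 64385 J
q4 (vaporize at 100 °C): 154.4 × 2268.0 = 350179 J
q5 (heat steam 100.0→121.6 °C): 154.4 × 2.04 × 21.6 = 6803 J
Total: 7302 + 51261 + 64385 + 350179 + 6803 = 479930 J = 480 kJ

q = 480 kJ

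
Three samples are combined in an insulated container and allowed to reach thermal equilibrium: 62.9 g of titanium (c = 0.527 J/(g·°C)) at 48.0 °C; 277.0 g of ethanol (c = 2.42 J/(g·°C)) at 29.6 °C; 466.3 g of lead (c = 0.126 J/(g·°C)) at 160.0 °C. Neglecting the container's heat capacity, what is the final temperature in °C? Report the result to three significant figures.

T_f = 40.5 °C

Σ mᵢcᵢ(T − Tᵢ) = 0  ⇒  T = Σ mᵢcᵢTᵢ / Σ mᵢcᵢ
Σ mᵢcᵢ = 62.9×0.527 + 277.0×2.42 + 466.3×0.126 = 762.2421
Σ mᵢcᵢTᵢ = 33.1483×48.0 + 670.34×29.6 + 58.7538×160.0 = 30834
T = 30834 / 762.2421 = 40.45 °C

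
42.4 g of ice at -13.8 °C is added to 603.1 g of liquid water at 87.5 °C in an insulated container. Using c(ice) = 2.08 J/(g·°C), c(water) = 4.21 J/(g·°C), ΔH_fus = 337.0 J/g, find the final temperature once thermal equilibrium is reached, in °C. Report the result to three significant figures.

Heat to bring ice to 0 °C and melt it: q₁ = 42.4×2.08×13.8 + 42.4×337.0 = 15506 J
Heat the water can supply cooling to 0 °C: 603.1×4.21×87.5 = 222167 J > q₁, so all ice melts.
Energy balance: 603.1×4.21×(87.5 − T) = 15506 + 42.4×4.21×(T − 0)
2539.051(87.5 − T) = 15506 + 178.504 T
222167 − 15506 = 2717.555 T
T = 206661 / 2717.555 = 76.047 °C

T_f = 76.0 °C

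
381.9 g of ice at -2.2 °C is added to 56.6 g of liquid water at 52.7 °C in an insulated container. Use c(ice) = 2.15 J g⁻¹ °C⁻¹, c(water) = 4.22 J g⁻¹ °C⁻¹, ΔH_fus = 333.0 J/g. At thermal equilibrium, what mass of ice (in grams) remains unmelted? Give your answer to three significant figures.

m_ice remaining = 350 g

Heat to warm all ice to 0 °C: 381.9×2.15×2.2 = 1806.4 J
Heat released by water cooling to 0 °C: 56.6×4.22×52.7 = 12588 J
12588 J < 1806.4 + 381.9×333.0 = 128979.1 J, so not all ice melts; final T = 0 °C.
Heat left for melting: 12588 − 1806.4 = 10781.6 J
Mass melted = 10781.6 / 333.0 = 32.38 g
Ice remaining = 381.9 − 32.38 = 349.52 g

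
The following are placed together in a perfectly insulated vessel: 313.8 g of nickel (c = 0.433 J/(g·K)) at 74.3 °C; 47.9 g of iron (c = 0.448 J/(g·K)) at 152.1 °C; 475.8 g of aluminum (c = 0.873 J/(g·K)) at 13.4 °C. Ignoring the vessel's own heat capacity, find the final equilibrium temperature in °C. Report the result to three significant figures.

Σ mᵢcᵢ(T − Tᵢ) = 0  ⇒  T = Σ mᵢcᵢTᵢ / Σ mᵢcᵢ
Σ mᵢcᵢ = 313.8×0.433 + 47.9×0.448 + 475.8×0.873 = 572.7080
Σ mᵢcᵢTᵢ = 135.8754×74.3 + 21.4592×152.1 + 415.3734×13.4 = 18925
T = 18925 / 572.7080 = 33.04 °C

T_f = 33.0 °C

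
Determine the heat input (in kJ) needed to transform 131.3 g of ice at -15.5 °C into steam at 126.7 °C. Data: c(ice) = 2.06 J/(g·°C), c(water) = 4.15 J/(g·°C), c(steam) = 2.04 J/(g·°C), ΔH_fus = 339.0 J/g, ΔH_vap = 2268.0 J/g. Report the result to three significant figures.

q = 408 kJ

q1 (heat ice -15.5→0.0 °C): 131.3 × 2.06 × 15.5 = 4192 J
q2 (melt at 0 °C): 131.3 × 339.0 = 44511 J
q3 (heat water 0.0→100.0 °C): 131.3 × 4.15 × 100.0 = 54490 J
q4 (vaporize at 100 °C): 131.3 × 2268.0 = 297788 J
q5 (heat steam 100.0→126.7 °C): 131.3 × 2.04 × 26.7 = 7152 J
Total: 4192 + 44511 + 54490 + 297788 + 7152 = 408133 J = 408 kJ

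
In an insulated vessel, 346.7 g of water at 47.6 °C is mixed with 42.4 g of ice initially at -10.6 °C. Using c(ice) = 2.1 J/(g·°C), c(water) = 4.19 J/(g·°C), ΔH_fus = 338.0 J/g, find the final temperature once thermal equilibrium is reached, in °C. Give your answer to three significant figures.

T_f = 33.0 °C

Heat to bring ice to 0 °C and melt it: q₁ = 42.4×2.1×10.6 + 42.4×338.0 = 15275 J
Heat the water can supply cooling to 0 °C: 346.7×4.19×47.6 = 69147.2 J > q₁, so all ice melts.
Energy balance: 346.7×4.19×(47.6 − T) = 15275 + 42.4×4.19×(T − 0)
1452.673(47.6 − T) = 15275 + 177.656 T
69147.2 − 15275 = 1630.329 T
T = 53872.2 / 1630.329 = 33.04 °C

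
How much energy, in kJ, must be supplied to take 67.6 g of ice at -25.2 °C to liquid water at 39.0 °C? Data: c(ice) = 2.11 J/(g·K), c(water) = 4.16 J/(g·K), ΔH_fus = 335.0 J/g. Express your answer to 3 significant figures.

q1 (heat ice -25.2→0.0 °C): 67.6 × 2.11 × 25.2 = 3594 J
q2 (melt at 0 °C): 67.6 × 335.0 = 22646 J
q3 (heat water 0.0→39.0 °C): 67.6 × 4.16 × 39.0 = 10967 J
Total: 3594 + 22646 + 10967 = 37207 J = 37.2 kJ

q = 37.2 kJ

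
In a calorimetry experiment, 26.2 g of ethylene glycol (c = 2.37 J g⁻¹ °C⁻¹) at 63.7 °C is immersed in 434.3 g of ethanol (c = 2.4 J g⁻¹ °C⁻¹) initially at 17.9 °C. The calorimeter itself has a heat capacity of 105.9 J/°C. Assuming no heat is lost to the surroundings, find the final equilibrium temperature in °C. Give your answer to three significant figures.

T_f = 20.2 °C

Heat lost by ethylene glycol = heat gained by ethanol + calorimeter.
(26.2)(2.37)(63.7 − T) = [(434.3)(2.4) + 105.9](T − 17.9)
62.094 (63.7 − T) = 1148.22 (T − 17.9)
3955.4 − 62.094 T = 1148.22 T − 20553
24508.4 = 1210.314 T
T = 20.2496 °C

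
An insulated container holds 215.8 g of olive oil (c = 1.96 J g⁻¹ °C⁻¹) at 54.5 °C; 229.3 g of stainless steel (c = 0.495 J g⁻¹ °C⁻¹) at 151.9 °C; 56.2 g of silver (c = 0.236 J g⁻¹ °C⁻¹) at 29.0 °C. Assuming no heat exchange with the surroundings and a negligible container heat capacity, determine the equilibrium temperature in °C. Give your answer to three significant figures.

T_f = 74.0 °C

Σ mᵢcᵢ(T − Tᵢ) = 0  ⇒  T = Σ mᵢcᵢTᵢ / Σ mᵢcᵢ
Σ mᵢcᵢ = 215.8×1.96 + 229.3×0.495 + 56.2×0.236 = 549.7347
Σ mᵢcᵢTᵢ = 422.968×54.5 + 113.5035×151.9 + 13.2632×29.0 = 40678
T = 40678 / 549.7347 = 74.00 °C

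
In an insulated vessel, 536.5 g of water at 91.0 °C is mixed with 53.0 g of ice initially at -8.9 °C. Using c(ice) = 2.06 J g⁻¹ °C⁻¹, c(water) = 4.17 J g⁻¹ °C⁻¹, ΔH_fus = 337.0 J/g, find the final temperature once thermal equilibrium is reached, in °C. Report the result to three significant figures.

Heat to bring ice to 0 °C and melt it: q₁ = 53.0×2.06×8.9 + 53.0×337.0 = 18833 J
Heat the water can supply cooling to 0 °C: 536.5×4.17×91.0 = 203586 J > q₁, so all ice melts.
Energy balance: 536.5×4.17×(91.0 − T) = 18833 + 53.0×4.17×(T − 0)
2237.205(91.0 − T) = 18833 + 221.01 T
203586 − 18833 = 2458.215 T
T = 184753 / 2458.215 = 75.16 °C

T_f = 75.2 °C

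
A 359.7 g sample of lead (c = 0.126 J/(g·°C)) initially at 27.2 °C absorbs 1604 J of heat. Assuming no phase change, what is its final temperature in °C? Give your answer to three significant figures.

ΔT = q / (m c) = 1604 / (359.7 × 0.126) = 35.39 °C
T_f = 27.2 + 35.39 = 62.59 °C

T_f = 62.6 °C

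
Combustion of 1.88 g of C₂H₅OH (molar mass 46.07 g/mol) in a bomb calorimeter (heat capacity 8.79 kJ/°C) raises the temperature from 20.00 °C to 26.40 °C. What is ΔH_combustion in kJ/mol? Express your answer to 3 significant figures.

ΔT = 26.40 − 20.00 = 6.40 °C
q_cal = C_cal × ΔT = 8.79 × 6.40 = 56.256 kJ
n = 1.88 / 46.07 = 0.04081 mol
q_rxn = −q_cal = -56.256 kJ
ΔH = -56.256 / 0.04081 = -1378 kJ/mol

ΔH = -1380 kJ/mol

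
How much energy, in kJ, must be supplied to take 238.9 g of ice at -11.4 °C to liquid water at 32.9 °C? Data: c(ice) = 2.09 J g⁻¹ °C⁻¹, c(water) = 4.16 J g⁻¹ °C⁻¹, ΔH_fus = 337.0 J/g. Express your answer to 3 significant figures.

q = 119 kJ

q1 (heat ice -11.4→0.0 °C): 238.9 × 2.09 × 11.4 = 5692 J
q2 (melt at 0 °C): 238.9 × 337.0 = 80509 J
q3 (heat water 0.0→32.9 °C): 238.9 × 4.16 × 32.9 = 32697 J
Total: 5692 + 80509 + 32697 = 118898 J = 119 kJ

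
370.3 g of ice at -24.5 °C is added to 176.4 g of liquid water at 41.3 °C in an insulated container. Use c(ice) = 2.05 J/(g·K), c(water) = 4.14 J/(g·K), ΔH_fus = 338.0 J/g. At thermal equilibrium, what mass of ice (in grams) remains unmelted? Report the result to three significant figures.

m_ice remaining = 336 g

Heat to warm all ice to 0 °C: 370.3×2.05×24.5 = 18598 J
Heat released by water cooling to 0 °C: 176.4×4.14×41.3 = 30161 J
30161 J < 18598 + 370.3×338.0 = 143759.4 J, so not all ice melts; final T = 0 °C.
Heat left for melting: 30161 − 18598 = 11563 J
Mass melted = 11563 / 338.0 = 34.21 g
Ice remaining = 370.3 − 34.21 = 336.09 g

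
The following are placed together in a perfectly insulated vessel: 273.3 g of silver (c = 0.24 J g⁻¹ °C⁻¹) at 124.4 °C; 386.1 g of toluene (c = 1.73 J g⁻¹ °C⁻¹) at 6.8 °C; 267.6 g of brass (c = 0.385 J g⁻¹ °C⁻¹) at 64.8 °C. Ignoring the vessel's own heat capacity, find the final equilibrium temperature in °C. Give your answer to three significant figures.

T_f = 23.2 °C

Σ mᵢcᵢ(T − Tᵢ) = 0  ⇒  T = Σ mᵢcᵢTᵢ / Σ mᵢcᵢ
Σ mᵢcᵢ = 273.3×0.24 + 386.1×1.73 + 267.6×0.385 = 836.571
Σ mᵢcᵢTᵢ = 65.592×124.4 + 667.953×6.8 + 103.026×64.8 = 19378
T = 19378 / 836.571 = 23.16 °C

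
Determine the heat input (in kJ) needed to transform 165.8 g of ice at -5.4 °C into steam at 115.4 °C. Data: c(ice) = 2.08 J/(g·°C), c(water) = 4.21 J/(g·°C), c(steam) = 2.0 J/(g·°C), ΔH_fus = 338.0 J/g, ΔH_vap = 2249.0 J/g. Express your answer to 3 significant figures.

q1 (heat ice -5.4→0.0 °C): 165.8 × 2.08 × 5.4 = 1862 J
q2 (melt at 0 °C): 165.8 × 338.0 = 56040 J
q3 (heat water 0.0→100.0 °C): 165.8 × 4.21 × 100.0 = 69802 J
q4 (vaporize at 100 °C): 165.8 × 2249.0 = 372884 J
q5 (heat steam 100.0→115.4 °C): 165.8 × 2.0 × 15.4 = 5107 J
Total: 1862 + 56040 + 69802 + 372884 + 5107 = 505695 J = 506 kJ

q = 506 kJ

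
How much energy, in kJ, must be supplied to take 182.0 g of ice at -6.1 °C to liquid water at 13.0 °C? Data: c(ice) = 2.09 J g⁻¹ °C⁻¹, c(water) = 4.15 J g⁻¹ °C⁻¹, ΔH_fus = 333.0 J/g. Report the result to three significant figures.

q1 (heat ice -6.1→0.0 °C): 182.0 × 2.09 × 6.1 = 2320 J
q2 (melt at 0 °C): 182.0 × 333.0 = 60606 J
q3 (heat water 0.0→13.0 °C): 182.0 × 4.15 × 13.0 = 9819 J
Total: 2320 + 60606 + 9819 = 72745 J = 72.7 kJ

q = 72.7 kJ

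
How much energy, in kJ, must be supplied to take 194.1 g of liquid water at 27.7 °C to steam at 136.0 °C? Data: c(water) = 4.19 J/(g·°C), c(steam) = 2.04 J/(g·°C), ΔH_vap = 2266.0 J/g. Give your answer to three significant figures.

q1 (heat water 27.7→100.0 °C): 194.1 × 4.19 × 72.3 = 58800 J
q2 (vaporize at 100 °C): 194.1 × 2266.0 = 439831 J
q3 (heat steam 100.0→136.0 °C): 194.1 × 2.04 × 36.0 = 14255 J
Total: 58800 + 439831 + 14255 = 512886 J = 513 kJ

q = 513 kJ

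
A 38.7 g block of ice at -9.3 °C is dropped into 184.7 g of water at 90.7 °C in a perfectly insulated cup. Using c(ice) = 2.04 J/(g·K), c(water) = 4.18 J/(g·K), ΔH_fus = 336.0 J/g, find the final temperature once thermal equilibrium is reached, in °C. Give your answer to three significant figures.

Heat to bring ice to 0 °C and melt it: q₁ = 38.7×2.04×9.3 + 38.7×336.0 = 13737 J
Heat the water can supply cooling to 0 °C: 184.7×4.18×90.7 = 70024.6 J > q₁, so all ice melts.
Energy balance: 184.7×4.18×(90.7 − T) = 13737 + 38.7×4.18×(T − 0)
772.046(90.7 − T) = 13737 + 161.766 T
70024.6 − 13737 = 933.812 T
T = 56287.6 / 933.812 = 60.28 °C

T_f = 60.3 °C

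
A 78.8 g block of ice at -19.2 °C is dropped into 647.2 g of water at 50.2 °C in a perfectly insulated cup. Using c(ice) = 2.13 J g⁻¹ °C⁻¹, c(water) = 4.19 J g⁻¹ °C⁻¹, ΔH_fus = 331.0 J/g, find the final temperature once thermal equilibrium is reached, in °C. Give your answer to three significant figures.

Heat to bring ice to 0 °C and melt it: q₁ = 78.8×2.13×19.2 + 78.8×331.0 = 29305 J
Heat the water can supply cooling to 0 °C: 647.2×4.19×50.2 = 136131 J > q₁, so all ice melts.
Energy balance: 647.2×4.19×(50.2 − T) = 29305 + 78.8×4.19×(T − 0)
2711.768(50.2 − T) = 29305 + 330.172 T
136131 − 29305 = 3041.940 T
T = 106826 / 3041.940 = 35.12 °C

T_f = 35.1 °C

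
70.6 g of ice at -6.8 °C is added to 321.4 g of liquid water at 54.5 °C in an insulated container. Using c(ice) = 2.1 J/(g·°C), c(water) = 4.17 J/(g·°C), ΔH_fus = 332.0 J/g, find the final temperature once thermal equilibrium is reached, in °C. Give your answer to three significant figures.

T_f = 29.7 °C

Heat to bring ice to 0 °C and melt it: q₁ = 70.6×2.1×6.8 + 70.6×332.0 = 24447 J
Heat the water can supply cooling to 0 °C: 321.4×4.17×54.5 = 73043.0 J > q₁, so all ice melts.
Energy balance: 321.4×4.17×(54.5 − T) = 24447 + 70.6×4.17×(T − 0)
1340.238(54.5 − T) = 24447 + 294.402 T
73043.0 − 24447 = 1634.640 T
T = 48596.0 / 1634.640 = 29.73 °C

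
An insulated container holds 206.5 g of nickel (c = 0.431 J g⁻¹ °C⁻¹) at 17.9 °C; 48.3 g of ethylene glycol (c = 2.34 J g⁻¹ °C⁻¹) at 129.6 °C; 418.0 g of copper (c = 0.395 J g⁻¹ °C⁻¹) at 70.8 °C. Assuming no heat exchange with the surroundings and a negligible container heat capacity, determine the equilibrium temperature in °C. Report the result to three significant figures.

T_f = 76.1 °C

Σ mᵢcᵢ(T − Tᵢ) = 0  ⇒  T = Σ mᵢcᵢTᵢ / Σ mᵢcᵢ
Σ mᵢcᵢ = 206.5×0.431 + 48.3×2.34 + 418.0×0.395 = 367.1335
Σ mᵢcᵢTᵢ = 89.0015×17.9 + 113.022×129.6 + 165.11×70.8 = 27931
T = 27931 / 367.1335 = 76.08 °C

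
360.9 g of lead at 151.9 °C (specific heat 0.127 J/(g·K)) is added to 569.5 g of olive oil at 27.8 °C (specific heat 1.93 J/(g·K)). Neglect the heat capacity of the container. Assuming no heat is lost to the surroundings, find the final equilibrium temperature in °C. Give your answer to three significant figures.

Heat lost by lead = heat gained by olive oil.
(360.9)(0.127)(151.9 − T) = (569.5)(1.93)(T − 27.8)
45.8343 (151.9 − T) = 1099.135 (T − 27.8)
6962.2 − 45.8343 T = 1099.135 T − 30556
37518.2 = 1144.9693 T
T = 32.77 °C

T_f = 32.8 °C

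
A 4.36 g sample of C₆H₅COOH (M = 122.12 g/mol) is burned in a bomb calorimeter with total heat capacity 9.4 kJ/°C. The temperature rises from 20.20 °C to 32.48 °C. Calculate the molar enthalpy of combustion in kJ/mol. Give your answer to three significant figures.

ΔT = 32.48 − 20.20 = 12.28 °C
q_cal = C_cal × ΔT = 9.4 × 12.28 = 115.432 kJ
n = 4.36 / 122.12 = 0.03570 mol
q_rxn = −q_cal = -115.432 kJ
ΔH = -115.432 / 0.03570 = -3233 kJ/mol

ΔH = -3230 kJ/mol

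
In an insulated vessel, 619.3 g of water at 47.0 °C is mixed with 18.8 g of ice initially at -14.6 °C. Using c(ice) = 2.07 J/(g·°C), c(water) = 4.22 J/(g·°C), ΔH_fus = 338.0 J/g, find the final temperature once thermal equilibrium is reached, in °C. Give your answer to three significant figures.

Heat to bring ice to 0 °C and melt it: q₁ = 18.8×2.07×14.6 + 18.8×338.0 = 6922.6 J
Heat the water can supply cooling to 0 °C: 619.3×4.22×47.0 = 122832 J > q₁, so all ice melts.
Energy balance: 619.3×4.22×(47.0 − T) = 6922.6 + 18.8×4.22×(T − 0)
2613.446(47.0 − T) = 6922.6 + 79.336 T
122832 − 6922.6 = 2692.782 T
T = 115909.4 / 2692.782 = 43.04 °C

T_f = 43.0 °C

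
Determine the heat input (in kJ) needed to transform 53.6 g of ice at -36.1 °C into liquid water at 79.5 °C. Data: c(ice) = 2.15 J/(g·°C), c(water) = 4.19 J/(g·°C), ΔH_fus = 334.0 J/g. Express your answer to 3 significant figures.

q = 39.9 kJ

q1 (heat ice -36.1→0.0 °C): 53.6 × 2.15 × 36.1 = 4160 J
q2 (melt at 0 °C): 53.6 × 334.0 = 17902 J
q3 (heat water 0.0→79.5 °C): 53.6 × 4.19 × 79.5 = 17854 J
Total: 4160 + 17902 + 17854 = 39916 J = 39.9 kJ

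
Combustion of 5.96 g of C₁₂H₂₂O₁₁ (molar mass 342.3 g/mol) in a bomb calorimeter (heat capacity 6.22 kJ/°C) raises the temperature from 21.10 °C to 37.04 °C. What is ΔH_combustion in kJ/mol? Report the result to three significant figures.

ΔH = -5690 kJ/mol

ΔT = 37.04 − 21.10 = 15.94 °C
q_cal = C_cal × ΔT = 6.22 × 15.94 = 99.1468 kJ
n = 5.96 / 342.3 = 0.01741 mol
q_rxn = −q_cal = -99.1468 kJ
ΔH = -99.1468 / 0.01741 = -5694.8 kJ/mol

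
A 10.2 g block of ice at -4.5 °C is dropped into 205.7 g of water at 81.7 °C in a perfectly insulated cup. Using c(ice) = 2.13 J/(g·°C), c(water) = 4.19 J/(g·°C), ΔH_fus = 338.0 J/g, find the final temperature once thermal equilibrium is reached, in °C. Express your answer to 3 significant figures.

T_f = 73.9 °C

Heat to bring ice to 0 °C and melt it: q₁ = 10.2×2.13×4.5 + 10.2×338.0 = 3545.4 J
Heat the water can supply cooling to 0 °C: 205.7×4.19×81.7 = 70415.8 J > q₁, so all ice melts.
Energy balance: 205.7×4.19×(81.7 − T) = 3545.4 + 10.2×4.19×(T − 0)
861.883(81.7 − T) = 3545.4 + 42.738 T
70415.8 − 3545.4 = 904.621 T
T = 66870.4 / 904.621 = 73.92 °C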